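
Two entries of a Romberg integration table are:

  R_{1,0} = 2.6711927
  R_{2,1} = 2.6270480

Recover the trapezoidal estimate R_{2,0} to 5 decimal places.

From R_{2,1} = (4·R_{2,0} − R_{1,0})/3, solve for R_{2,0}:
4·R_{2,0} = 3·2.6270480 + 2.6711927 = 10.5523367
R_{2,0} = 2.6380842

2.63808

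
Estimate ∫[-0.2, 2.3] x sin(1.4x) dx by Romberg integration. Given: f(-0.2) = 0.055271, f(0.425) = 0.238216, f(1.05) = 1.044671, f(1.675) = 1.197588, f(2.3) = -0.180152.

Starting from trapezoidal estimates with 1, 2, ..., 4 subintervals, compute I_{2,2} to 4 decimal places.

1.6002

I_{0,0} (trapezoid, 1 panel, h=2.5000): -0.156101
I_{1,0} (trapezoid, 2 panels, h=1.2500): 1.227788
I_{2,0} (trapezoid, 4 panels, h=0.6250): 1.511272
I_{1,1} = 1.227788 + (1.227788 − (-0.156101))/3 = 1.689084
I_{2,1} = 1.511272 + (1.511272 − 1.227788)/3 = 1.605767
I_{2,2} = 1.605767 + (1.605767 − 1.689084)/15 = 1.600213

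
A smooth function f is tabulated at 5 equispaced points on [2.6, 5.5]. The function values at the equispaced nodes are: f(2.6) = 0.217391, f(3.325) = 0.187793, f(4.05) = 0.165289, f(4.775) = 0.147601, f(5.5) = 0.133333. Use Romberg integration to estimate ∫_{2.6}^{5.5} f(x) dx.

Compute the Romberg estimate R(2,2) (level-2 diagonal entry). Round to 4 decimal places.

0.4888

R(0,0) (trapezoid, 1 panel, h=2.9000): 0.508550
R(1,0) (trapezoid, 2 panels, h=1.4500): 0.493944
R(2,0) (trapezoid, 4 panels, h=0.7250): 0.490133
R(1,1) = 0.493944 + (0.493944 − 0.508550)/3 = 0.489075
R(2,1) = 0.490133 + (0.490133 − 0.493944)/3 = 0.488863
R(2,2) = 0.488863 + (0.488863 − 0.489075)/15 = 0.488849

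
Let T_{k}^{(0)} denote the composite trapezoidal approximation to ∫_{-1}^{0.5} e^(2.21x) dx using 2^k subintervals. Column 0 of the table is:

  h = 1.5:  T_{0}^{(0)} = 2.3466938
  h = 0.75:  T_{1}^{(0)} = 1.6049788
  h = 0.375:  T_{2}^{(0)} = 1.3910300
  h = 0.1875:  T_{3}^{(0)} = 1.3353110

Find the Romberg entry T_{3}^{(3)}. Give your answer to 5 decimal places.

1.31653

Richardson extrapolation on the trapezoidal column (denominator 4−1=3):
T_{1}^{(1)} = 1.6049788 + (1.6049788 − 2.3466938)/3 = 1.3577405
T_{2}^{(1)} = 1.3910300 + (1.3910300 − 1.6049788)/3 = 1.3197137
T_{3}^{(1)} = 1.3353110 + (1.3353110 − 1.3910300)/3 = 1.3167380
T_{2}^{(2)} = 1.3197137 + (1.3197137 − 1.3577405)/15 = 1.3171786
T_{3}^{(2)} = (16·1.3167380 − 1.3197137) / 15 = 1.3165396
T_{3}^{(3)} = (64·1.3165396 − 1.3171786) / 63 = 1.3165295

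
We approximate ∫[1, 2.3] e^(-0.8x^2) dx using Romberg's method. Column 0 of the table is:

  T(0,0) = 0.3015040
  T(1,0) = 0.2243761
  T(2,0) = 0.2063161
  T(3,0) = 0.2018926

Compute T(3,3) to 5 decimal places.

Richardson extrapolation on the trapezoidal column (denominator 4−1=3):
T(1,1) = (4·0.2243761 − 0.3015040) / 3 = 0.1986668
T(2,1) = 0.2063161 + (0.2063161 − 0.2243761)/3 = 0.2002961
T(3,1) = (4·0.2018926 − 0.2063161) / 3 = 0.2004181
T(2,2) = 0.2002961 + (0.2002961 − 0.1986668)/15 = 0.2004047
T(3,2) = (16·0.2004181 − 0.2002961) / 15 = 0.2004262
T(3,3) = (64·0.2004262 − 0.2004047) / 63 = 0.2004265
(Column j=1 coincides with Simpson's rule on the same nodes.)

0.20043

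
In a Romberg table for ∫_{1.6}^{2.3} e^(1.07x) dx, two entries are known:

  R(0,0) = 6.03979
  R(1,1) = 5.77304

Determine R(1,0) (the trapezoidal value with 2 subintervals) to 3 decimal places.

5.840

From R(1,1) = (4·R(1,0) − R(0,0))/3, solve for R(1,0):
4·R(1,0) = 3·5.77304 + 6.03979 = 23.35891
R(1,0) = 5.83973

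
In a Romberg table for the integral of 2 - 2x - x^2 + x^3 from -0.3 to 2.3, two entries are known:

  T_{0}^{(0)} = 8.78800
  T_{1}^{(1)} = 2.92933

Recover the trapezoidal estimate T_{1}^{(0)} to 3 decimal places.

From T_{1}^{(1)} = (4·T_{1}^{(0)} − T_{0}^{(0)})/3, solve for T_{1}^{(0)}:
4·T_{1}^{(0)} = 3·2.92933 + 8.78800 = 17.57599
T_{1}^{(0)} = 4.39400

4.394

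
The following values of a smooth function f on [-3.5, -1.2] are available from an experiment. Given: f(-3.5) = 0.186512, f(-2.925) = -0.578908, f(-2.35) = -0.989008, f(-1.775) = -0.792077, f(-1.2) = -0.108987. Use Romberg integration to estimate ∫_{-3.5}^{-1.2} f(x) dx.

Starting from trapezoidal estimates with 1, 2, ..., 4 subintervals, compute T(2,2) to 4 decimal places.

T(0,0) (trapezoid, 1 panel, h=2.3000): 0.089154
T(1,0) (trapezoid, 2 panels, h=1.1500): -1.092782
T(2,0) (trapezoid, 4 panels, h=0.5750): -1.334708
T(1,1) = -1.092782 + (-1.092782 − 0.089154)/3 = -1.486761
T(2,1) = -1.334708 + (-1.334708 − (-1.092782))/3 = -1.415350
T(2,2) = -1.415350 + (-1.415350 − (-1.486761))/15 = -1.410589

-1.4106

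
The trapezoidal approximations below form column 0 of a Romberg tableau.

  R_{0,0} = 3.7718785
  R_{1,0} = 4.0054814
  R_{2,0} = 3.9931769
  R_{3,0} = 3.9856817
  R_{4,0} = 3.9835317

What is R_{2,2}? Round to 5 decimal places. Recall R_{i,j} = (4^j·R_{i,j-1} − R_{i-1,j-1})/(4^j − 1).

3.98279

Richardson extrapolation on the trapezoidal column (denominator 4−1=3):
R_{1,1} = 4.0054814 + (4.0054814 − 3.7718785)/3 = 4.0833490
R_{2,1} = 3.9931769 + (3.9931769 − 4.0054814)/3 = 3.9890754
R_{2,2} = 3.9890754 + (3.9890754 − 4.0833490)/15 = 3.9827905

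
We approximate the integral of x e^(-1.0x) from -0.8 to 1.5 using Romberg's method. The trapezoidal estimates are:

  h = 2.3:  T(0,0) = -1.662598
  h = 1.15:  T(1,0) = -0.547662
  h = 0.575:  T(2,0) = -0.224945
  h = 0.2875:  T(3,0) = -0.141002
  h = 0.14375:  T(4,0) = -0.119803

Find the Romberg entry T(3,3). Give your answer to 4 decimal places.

T(1,1) = (4·(-0.547662) − (-1.662598)) / 3 = -0.176017
T(2,1) = -0.224945 + (-0.224945 − (-0.547662))/3 = -0.117373
T(3,1) = -0.141002 + (-0.141002 − (-0.224945))/3 = -0.113021
T(2,2) = (16·(-0.117373) − (-0.176017)) / 15 = -0.113463
T(3,2) = -0.113021 + (-0.113021 − (-0.117373))/15 = -0.112731
T(3,3) = -0.112731 + (-0.112731 − (-0.113463))/63 = -0.112719
(Column j=1 coincides with Simpson's rule on the same nodes.)

-0.1127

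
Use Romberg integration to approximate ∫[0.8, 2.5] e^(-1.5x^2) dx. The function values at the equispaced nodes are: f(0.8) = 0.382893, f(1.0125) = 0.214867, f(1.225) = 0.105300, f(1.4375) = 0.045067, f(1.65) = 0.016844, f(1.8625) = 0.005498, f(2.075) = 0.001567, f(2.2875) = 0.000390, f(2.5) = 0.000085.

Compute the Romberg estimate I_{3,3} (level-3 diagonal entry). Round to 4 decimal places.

0.1200

I_{0,0} (trapezoid, 1 panel, h=1.7000): 0.325531
I_{1,0} (trapezoid, 2 panels, h=0.8500): 0.177083
I_{2,0} (trapezoid, 4 panels, h=0.4250): 0.133960
I_{3,0} (trapezoid, 8 panels, h=0.2125): 0.123467
I_{1,1} = 0.177083 + (0.177083 − 0.325531)/3 = 0.127600
I_{2,1} = 0.133960 + (0.133960 − 0.177083)/3 = 0.119586
I_{3,1} = 0.123467 + (0.123467 − 0.133960)/3 = 0.119969
I_{2,2} = 0.119586 + (0.119586 − 0.127600)/15 = 0.119052
I_{3,2} = 0.119969 + (0.119969 − 0.119586)/15 = 0.119995
I_{3,3} = 0.119995 + (0.119995 − 0.119052)/63 = 0.120010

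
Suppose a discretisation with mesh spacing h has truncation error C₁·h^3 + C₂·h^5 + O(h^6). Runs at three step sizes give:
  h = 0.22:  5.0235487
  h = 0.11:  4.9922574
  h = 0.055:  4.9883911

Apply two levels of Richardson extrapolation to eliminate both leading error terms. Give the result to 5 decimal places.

4.98784

First eliminate the h^3 term (factor 2^3 = 8):
  B₁ = (8·4.9922574 − 5.0235487)/7 = 4.9877872
  B₂ = (8·4.9883911 − 4.9922574)/7 = 4.9878388
Then eliminate the h^5 term (factor 2^5 = 32):
  (32·4.9878388 − 4.9877872)/31 = 4.9878405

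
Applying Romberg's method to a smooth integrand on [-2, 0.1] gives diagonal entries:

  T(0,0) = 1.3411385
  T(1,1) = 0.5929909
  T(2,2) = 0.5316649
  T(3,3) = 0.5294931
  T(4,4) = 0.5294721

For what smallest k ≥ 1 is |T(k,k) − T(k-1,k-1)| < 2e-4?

|T(1,1) − T(0,0)| = 0.7481476 ≥ 2e-4
|T(2,2) − T(1,1)| = 0.0613260 ≥ 2e-4
|T(3,3) − T(2,2)| = 0.0021718 ≥ 2e-4
|T(4,4) − T(3,3)| = 0.0000210 < 2e-4

k = 4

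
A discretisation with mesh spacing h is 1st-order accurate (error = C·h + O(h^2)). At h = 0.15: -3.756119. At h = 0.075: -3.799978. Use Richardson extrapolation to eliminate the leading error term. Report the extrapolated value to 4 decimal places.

-3.8438

Extrapolated value = (2·A(h/2) − A(h)) / (2 − 1)
= (2·(-3.799978) − (-3.756119)) / 1
= -3.843837 / 1 = -3.843837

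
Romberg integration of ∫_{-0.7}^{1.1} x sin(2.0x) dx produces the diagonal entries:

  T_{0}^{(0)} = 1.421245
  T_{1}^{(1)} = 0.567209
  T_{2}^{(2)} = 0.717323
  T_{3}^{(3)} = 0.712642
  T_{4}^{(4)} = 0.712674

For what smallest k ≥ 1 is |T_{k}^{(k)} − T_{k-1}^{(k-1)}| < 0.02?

k = 3

|T_{1}^{(1)} − T_{0}^{(0)}| = 0.854036 ≥ 0.02
|T_{2}^{(2)} − T_{1}^{(1)}| = 0.150114 ≥ 0.02
|T_{3}^{(3)} − T_{2}^{(2)}| = 0.004681 < 0.02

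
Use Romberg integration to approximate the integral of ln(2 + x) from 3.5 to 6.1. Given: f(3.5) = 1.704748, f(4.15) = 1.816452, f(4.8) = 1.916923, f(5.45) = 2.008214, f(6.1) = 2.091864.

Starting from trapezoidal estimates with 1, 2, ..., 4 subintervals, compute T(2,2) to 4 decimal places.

4.9680

T(0,0) (trapezoid, 1 panel, h=2.6000): 4.935596
T(1,0) (trapezoid, 2 panels, h=1.3000): 4.959798
T(2,0) (trapezoid, 4 panels, h=0.6500): 4.965932
T(1,1) = 4.959798 + (4.959798 − 4.935596)/3 = 4.967865
T(2,1) = 4.965932 + (4.965932 − 4.959798)/3 = 4.967977
T(2,2) = 4.967977 + (4.967977 − 4.967865)/15 = 4.967984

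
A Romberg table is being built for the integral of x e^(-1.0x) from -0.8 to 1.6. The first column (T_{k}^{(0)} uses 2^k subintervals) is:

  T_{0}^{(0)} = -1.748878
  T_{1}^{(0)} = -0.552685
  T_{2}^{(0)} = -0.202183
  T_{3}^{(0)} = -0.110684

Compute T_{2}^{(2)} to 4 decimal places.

-0.0808

Richardson extrapolation on the trapezoidal column (denominator 4−1=3):
T_{1}^{(1)} = (4·(-0.552685) − (-1.748878)) / 3 = -0.153954
T_{2}^{(1)} = (4·(-0.202183) − (-0.552685)) / 3 = -0.085349
T_{2}^{(2)} = (16·(-0.085349) − (-0.153954)) / 15 = -0.080775
(Column j=1 coincides with Simpson's rule on the same nodes.)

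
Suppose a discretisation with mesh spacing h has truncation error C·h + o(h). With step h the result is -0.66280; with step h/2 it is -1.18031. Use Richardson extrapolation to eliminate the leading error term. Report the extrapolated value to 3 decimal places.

Extrapolated value = (2·A(h/2) − A(h)) / (2 − 1)
= (2·(-1.18031) − (-0.66280)) / 1
= -1.69782 / 1 = -1.69782

-1.698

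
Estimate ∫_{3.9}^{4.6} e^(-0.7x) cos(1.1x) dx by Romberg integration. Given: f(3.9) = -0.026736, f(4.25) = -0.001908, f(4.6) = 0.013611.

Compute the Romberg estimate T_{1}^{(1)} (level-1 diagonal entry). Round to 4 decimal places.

T_{0}^{(0)} (trapezoid, 1 panel, h=0.7000): -0.004594
T_{1}^{(0)} (trapezoid, 2 panels, h=0.3500): -0.002965
T_{1}^{(1)} = -0.002965 + (-0.002965 − (-0.004594))/3 = -0.002422

-0.0024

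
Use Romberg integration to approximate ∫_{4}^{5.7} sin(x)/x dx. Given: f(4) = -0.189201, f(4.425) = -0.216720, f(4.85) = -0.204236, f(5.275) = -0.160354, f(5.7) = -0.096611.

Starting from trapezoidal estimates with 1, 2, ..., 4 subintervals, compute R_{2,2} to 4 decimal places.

-0.3120

R_{0,0} (trapezoid, 1 panel, h=1.7000): -0.242940
R_{1,0} (trapezoid, 2 panels, h=0.8500): -0.295071
R_{2,0} (trapezoid, 4 panels, h=0.4250): -0.307792
R_{1,1} = -0.295071 + (-0.295071 − (-0.242940))/3 = -0.312448
R_{2,1} = -0.307792 + (-0.307792 − (-0.295071))/3 = -0.312032
R_{2,2} = -0.312032 + (-0.312032 − (-0.312448))/15 = -0.312004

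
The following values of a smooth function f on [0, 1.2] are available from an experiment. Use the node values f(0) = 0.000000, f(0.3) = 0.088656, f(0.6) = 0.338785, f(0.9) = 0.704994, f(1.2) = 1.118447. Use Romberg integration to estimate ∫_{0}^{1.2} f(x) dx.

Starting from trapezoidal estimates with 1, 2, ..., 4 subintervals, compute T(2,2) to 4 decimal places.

0.4972

T(0,0) (trapezoid, 1 panel, h=1.2000): 0.671068
T(1,0) (trapezoid, 2 panels, h=0.6000): 0.538805
T(2,0) (trapezoid, 4 panels, h=0.3000): 0.507498
T(1,1) = 0.538805 + (0.538805 − 0.671068)/3 = 0.494717
T(2,1) = 0.507498 + (0.507498 − 0.538805)/3 = 0.497062
T(2,2) = 0.497062 + (0.497062 − 0.494717)/15 = 0.497218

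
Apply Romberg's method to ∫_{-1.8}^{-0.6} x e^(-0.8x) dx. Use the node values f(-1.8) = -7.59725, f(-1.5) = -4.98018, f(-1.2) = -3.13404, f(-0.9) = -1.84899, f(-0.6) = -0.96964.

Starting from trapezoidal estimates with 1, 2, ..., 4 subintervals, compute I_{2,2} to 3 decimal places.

I_{0,0} (trapezoid, 1 panel, h=1.2000): -5.14013
I_{1,0} (trapezoid, 2 panels, h=0.6000): -4.45049
I_{2,0} (trapezoid, 4 panels, h=0.3000): -4.27400
I_{1,1} = -4.45049 + (-4.45049 − (-5.14013))/3 = -4.22061
I_{2,1} = -4.27400 + (-4.27400 − (-4.45049))/3 = -4.21517
I_{2,2} = -4.21517 + (-4.21517 − (-4.22061))/15 = -4.21481

-4.215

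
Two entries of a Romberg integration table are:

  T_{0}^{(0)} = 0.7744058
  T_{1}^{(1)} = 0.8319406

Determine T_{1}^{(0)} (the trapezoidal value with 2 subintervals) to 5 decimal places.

From T_{1}^{(1)} = (4·T_{1}^{(0)} − T_{0}^{(0)})/3, solve for T_{1}^{(0)}:
4·T_{1}^{(0)} = 3·0.8319406 + 0.7744058 = 3.2702276
T_{1}^{(0)} = 0.8175569

0.81756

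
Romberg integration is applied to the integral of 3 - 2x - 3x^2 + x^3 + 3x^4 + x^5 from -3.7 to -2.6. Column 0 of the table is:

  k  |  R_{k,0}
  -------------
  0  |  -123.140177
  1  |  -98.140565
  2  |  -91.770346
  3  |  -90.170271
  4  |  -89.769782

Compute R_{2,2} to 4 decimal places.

-89.6362

Richardson extrapolation on the trapezoidal column (denominator 4−1=3):
R_{1,1} = -98.140565 + (-98.140565 − (-123.140177))/3 = -89.807361
R_{2,1} = (4·(-91.770346) − (-98.140565)) / 3 = -89.646940
R_{2,2} = -89.646940 + (-89.646940 − (-89.807361))/15 = -89.636245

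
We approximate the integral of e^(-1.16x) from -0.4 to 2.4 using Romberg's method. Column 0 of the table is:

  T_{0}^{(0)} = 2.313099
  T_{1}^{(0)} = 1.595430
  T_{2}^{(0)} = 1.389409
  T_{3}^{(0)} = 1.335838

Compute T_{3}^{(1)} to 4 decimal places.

1.3180

T_{3}^{(1)} = 1.335838 + (1.335838 − 1.389409)/3 = 1.317981
(Column j=1 coincides with Simpson's rule on the same nodes.)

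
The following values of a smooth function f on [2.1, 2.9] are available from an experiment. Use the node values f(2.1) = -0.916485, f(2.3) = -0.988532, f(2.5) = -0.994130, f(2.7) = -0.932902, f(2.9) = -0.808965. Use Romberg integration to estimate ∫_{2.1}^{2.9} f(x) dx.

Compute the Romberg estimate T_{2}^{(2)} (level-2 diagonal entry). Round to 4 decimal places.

-0.7599

T_{0}^{(0)} (trapezoid, 1 panel, h=0.8000): -0.690180
T_{1}^{(0)} (trapezoid, 2 panels, h=0.4000): -0.742742
T_{2}^{(0)} (trapezoid, 4 panels, h=0.2000): -0.755658
T_{1}^{(1)} = -0.742742 + (-0.742742 − (-0.690180))/3 = -0.760263
T_{2}^{(1)} = -0.755658 + (-0.755658 − (-0.742742))/3 = -0.759963
T_{2}^{(2)} = -0.759963 + (-0.759963 − (-0.760263))/15 = -0.759943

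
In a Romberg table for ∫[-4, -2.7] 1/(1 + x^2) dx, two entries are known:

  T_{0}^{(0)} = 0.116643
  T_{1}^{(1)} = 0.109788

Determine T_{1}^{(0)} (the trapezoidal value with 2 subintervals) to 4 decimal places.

From T_{1}^{(1)} = (4·T_{1}^{(0)} − T_{0}^{(0)})/3, solve for T_{1}^{(0)}:
4·T_{1}^{(0)} = 3·0.109788 + 0.116643 = 0.446007
T_{1}^{(0)} = 0.111502

0.1115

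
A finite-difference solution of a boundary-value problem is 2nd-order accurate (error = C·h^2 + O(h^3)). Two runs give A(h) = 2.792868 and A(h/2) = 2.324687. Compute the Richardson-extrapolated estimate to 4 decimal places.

2.1686

The leading error scales as h^2; refining by a factor of 2 reduces it by 2^2 = 4.
Extrapolated value = (4·A(h/2) − A(h)) / (4 − 1)
= (4·2.324687 − 2.792868) / 3
= 6.505880 / 3 = 2.168627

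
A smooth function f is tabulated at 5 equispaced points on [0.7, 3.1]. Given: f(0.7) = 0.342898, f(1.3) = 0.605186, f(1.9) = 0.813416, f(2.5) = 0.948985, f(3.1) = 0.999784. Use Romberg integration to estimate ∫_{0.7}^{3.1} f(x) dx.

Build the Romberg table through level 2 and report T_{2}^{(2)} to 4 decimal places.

T_{0}^{(0)} (trapezoid, 1 panel, h=2.4000): 1.611218
T_{1}^{(0)} (trapezoid, 2 panels, h=1.2000): 1.781708
T_{2}^{(0)} (trapezoid, 4 panels, h=0.6000): 1.823357
T_{1}^{(1)} = 1.781708 + (1.781708 − 1.611218)/3 = 1.838538
T_{2}^{(1)} = 1.823357 + (1.823357 − 1.781708)/3 = 1.837240
T_{2}^{(2)} = 1.837240 + (1.837240 − 1.838538)/15 = 1.837153

1.8372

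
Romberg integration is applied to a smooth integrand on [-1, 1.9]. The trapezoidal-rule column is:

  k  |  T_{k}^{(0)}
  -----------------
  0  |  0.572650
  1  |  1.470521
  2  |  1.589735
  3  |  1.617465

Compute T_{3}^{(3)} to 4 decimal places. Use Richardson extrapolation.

1.6266

T_{1}^{(1)} = 1.470521 + (1.470521 − 0.572650)/3 = 1.769811
T_{2}^{(1)} = (4·1.589735 − 1.470521) / 3 = 1.629473
T_{3}^{(1)} = (4·1.617465 − 1.589735) / 3 = 1.626708
T_{2}^{(2)} = 1.629473 + (1.629473 − 1.769811)/15 = 1.620117
T_{3}^{(2)} = 1.626708 + (1.626708 − 1.629473)/15 = 1.626524
T_{3}^{(3)} = (64·1.626524 − 1.620117) / 63 = 1.626626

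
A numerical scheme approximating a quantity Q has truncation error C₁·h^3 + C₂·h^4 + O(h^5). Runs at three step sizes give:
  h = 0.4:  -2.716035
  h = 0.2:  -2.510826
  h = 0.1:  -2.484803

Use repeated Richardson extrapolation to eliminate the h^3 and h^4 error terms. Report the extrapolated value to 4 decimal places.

First eliminate the h^3 term (factor 2^3 = 8):
  B₁ = (8·(-2.510826) − (-2.716035))/7 = -2.481510
  B₂ = (8·(-2.484803) − (-2.510826))/7 = -2.481085
Then eliminate the h^4 term (factor 2^4 = 16):
  (16·(-2.481085) − (-2.481510))/15 = -2.481057

-2.4811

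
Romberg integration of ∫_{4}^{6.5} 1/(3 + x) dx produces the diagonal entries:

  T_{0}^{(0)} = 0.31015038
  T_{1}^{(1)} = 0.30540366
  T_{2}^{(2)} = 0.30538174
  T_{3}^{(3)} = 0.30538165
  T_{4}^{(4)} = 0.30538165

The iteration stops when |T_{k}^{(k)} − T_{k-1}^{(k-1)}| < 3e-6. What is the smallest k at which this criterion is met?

k = 3

|T_{1}^{(1)} − T_{0}^{(0)}| = 0.00474672 ≥ 3e-6
|T_{2}^{(2)} − T_{1}^{(1)}| = 0.00002192 ≥ 3e-6
|T_{3}^{(3)} − T_{2}^{(2)}| = 0.00000009 < 3e-6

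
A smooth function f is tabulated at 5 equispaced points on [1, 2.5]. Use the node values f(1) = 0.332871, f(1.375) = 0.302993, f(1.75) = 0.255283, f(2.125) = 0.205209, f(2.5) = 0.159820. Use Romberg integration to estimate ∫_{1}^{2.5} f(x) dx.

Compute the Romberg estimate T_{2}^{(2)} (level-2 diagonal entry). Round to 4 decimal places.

0.3796

T_{0}^{(0)} (trapezoid, 1 panel, h=1.5000): 0.369518
T_{1}^{(0)} (trapezoid, 2 panels, h=0.7500): 0.376221
T_{2}^{(0)} (trapezoid, 4 panels, h=0.3750): 0.378686
T_{1}^{(1)} = 0.376221 + (0.376221 − 0.369518)/3 = 0.378455
T_{2}^{(1)} = 0.378686 + (0.378686 − 0.376221)/3 = 0.379508
T_{2}^{(2)} = 0.379508 + (0.379508 − 0.378455)/15 = 0.379578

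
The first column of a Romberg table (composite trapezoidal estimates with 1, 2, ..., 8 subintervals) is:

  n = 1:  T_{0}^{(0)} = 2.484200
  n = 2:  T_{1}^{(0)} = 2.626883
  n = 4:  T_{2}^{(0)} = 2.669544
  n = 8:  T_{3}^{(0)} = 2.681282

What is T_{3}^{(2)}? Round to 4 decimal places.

2.6853

T_{2}^{(1)} = (4·2.669544 − 2.626883) / 3 = 2.683764
T_{3}^{(1)} = (4·2.681282 − 2.669544) / 3 = 2.685195
T_{3}^{(2)} = 2.685195 + (2.685195 − 2.683764)/15 = 2.685290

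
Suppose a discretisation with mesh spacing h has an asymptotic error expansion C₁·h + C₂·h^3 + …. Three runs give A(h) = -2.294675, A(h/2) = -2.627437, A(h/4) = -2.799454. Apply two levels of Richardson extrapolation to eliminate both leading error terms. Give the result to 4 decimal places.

-2.9731

First eliminate the h term (factor 2^1 = 2):
  B₁ = (2·(-2.627437) − (-2.294675))/1 = -2.960199
  B₂ = (2·(-2.799454) − (-2.627437))/1 = -2.971471
Then eliminate the h^3 term (factor 2^3 = 8):
  (8·(-2.971471) − (-2.960199))/7 = -2.973081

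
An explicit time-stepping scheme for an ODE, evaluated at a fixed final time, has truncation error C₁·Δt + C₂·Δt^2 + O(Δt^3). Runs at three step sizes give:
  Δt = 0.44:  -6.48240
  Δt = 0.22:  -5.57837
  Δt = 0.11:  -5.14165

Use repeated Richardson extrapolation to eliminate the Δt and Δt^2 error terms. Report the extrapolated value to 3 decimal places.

First eliminate the Δt term (factor 2^1 = 2):
  B₁ = (2·(-5.57837) − (-6.48240))/1 = -4.67434
  B₂ = (2·(-5.14165) − (-5.57837))/1 = -4.70493
Then eliminate the Δt^2 term (factor 2^2 = 4):
  (4·(-4.70493) − (-4.67434))/3 = -4.71513

-4.715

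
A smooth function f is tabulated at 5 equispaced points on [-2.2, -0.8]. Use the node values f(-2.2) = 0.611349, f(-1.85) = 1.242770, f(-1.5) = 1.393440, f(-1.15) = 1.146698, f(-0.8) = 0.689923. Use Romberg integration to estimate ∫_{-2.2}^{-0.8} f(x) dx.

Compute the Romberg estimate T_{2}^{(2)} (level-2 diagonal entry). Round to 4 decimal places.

1.5912

T_{0}^{(0)} (trapezoid, 1 panel, h=1.4000): 0.910890
T_{1}^{(0)} (trapezoid, 2 panels, h=0.7000): 1.430853
T_{2}^{(0)} (trapezoid, 4 panels, h=0.3500): 1.551740
T_{1}^{(1)} = 1.430853 + (1.430853 − 0.910890)/3 = 1.604174
T_{2}^{(1)} = 1.551740 + (1.551740 − 1.430853)/3 = 1.592036
T_{2}^{(2)} = 1.592036 + (1.592036 − 1.604174)/15 = 1.591227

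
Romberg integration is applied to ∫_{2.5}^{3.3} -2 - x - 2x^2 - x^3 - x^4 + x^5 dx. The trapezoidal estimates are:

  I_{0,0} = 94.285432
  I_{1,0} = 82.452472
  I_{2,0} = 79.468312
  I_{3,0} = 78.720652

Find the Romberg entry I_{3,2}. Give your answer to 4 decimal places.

I_{2,1} = (4·79.468312 − 82.452472) / 3 = 78.473592
I_{3,1} = (4·78.720652 − 79.468312) / 3 = 78.471432
I_{3,2} = 78.471432 + (78.471432 − 78.473592)/15 = 78.471288
(Column j=1 coincides with Simpson's rule on the same nodes.)

78.4713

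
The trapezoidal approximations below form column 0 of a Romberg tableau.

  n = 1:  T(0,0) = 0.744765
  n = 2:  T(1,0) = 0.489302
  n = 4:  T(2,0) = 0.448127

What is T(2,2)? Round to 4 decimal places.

0.4364

T(1,1) = (4·0.489302 − 0.744765) / 3 = 0.404148
T(2,1) = (4·0.448127 − 0.489302) / 3 = 0.434402
T(2,2) = 0.434402 + (0.434402 − 0.404148)/15 = 0.436419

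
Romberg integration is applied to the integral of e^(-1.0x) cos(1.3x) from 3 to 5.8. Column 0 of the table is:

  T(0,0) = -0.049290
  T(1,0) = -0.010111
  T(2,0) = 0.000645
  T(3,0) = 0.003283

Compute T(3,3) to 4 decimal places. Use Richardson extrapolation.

T(1,1) = (4·(-0.010111) − (-0.049290)) / 3 = 0.002949
T(2,1) = 0.000645 + (0.000645 − (-0.010111))/3 = 0.004230
T(3,1) = 0.003283 + (0.003283 − 0.000645)/3 = 0.004162
T(2,2) = 0.004230 + (0.004230 − 0.002949)/15 = 0.004315
T(3,2) = (16·0.004162 − 0.004230) / 15 = 0.004157
T(3,3) = 0.004157 + (0.004157 − 0.004315)/63 = 0.004154
(Column j=1 coincides with Simpson's rule on the same nodes.)

0.0042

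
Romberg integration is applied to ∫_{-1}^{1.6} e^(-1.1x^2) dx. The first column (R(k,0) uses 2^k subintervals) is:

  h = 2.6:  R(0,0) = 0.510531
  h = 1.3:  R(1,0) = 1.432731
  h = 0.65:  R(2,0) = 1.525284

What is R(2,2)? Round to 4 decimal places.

1.5439

Richardson extrapolation on the trapezoidal column (denominator 4−1=3):
R(1,1) = (4·1.432731 − 0.510531) / 3 = 1.740131
R(2,1) = (4·1.525284 − 1.432731) / 3 = 1.556135
R(2,2) = 1.556135 + (1.556135 − 1.740131)/15 = 1.543869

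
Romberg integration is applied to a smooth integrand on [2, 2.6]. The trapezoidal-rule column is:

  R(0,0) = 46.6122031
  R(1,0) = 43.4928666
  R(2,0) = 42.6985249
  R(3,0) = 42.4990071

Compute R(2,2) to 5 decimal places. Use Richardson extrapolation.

42.43245

R(1,1) = (4·43.4928666 − 46.6122031) / 3 = 42.4530878
R(2,1) = 42.6985249 + (42.6985249 − 43.4928666)/3 = 42.4337443
R(2,2) = (16·42.4337443 − 42.4530878) / 15 = 42.4324547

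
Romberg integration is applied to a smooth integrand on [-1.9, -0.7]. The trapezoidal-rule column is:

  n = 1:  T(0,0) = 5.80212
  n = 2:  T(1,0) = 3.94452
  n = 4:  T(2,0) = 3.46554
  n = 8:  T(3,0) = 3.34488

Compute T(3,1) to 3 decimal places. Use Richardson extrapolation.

3.305

T(3,1) = (4·3.34488 − 3.46554) / 3 = 3.30466
(Column j=1 coincides with Simpson's rule on the same nodes.)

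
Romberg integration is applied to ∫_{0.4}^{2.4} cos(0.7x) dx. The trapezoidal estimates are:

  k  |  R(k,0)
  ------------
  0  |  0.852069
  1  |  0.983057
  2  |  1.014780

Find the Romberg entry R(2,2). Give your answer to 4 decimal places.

1.0253

Richardson extrapolation on the trapezoidal column (denominator 4−1=3):
R(1,1) = (4·0.983057 − 0.852069) / 3 = 1.026720
R(2,1) = (4·1.014780 − 0.983057) / 3 = 1.025354
R(2,2) = 1.025354 + (1.025354 − 1.026720)/15 = 1.025263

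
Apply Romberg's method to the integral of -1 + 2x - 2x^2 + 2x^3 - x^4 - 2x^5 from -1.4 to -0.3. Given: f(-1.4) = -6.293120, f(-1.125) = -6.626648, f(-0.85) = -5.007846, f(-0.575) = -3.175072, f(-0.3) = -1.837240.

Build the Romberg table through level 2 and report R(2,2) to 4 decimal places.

R(0,0) (trapezoid, 1 panel, h=1.1000): -4.471698
R(1,0) (trapezoid, 2 panels, h=0.5500): -4.990164
R(2,0) (trapezoid, 4 panels, h=0.2750): -5.190555
R(1,1) = -4.990164 + (-4.990164 − (-4.471698))/3 = -5.162986
R(2,1) = -5.190555 + (-5.190555 − (-4.990164))/3 = -5.257352
R(2,2) = -5.257352 + (-5.257352 − (-5.162986))/15 = -5.263643

-5.2636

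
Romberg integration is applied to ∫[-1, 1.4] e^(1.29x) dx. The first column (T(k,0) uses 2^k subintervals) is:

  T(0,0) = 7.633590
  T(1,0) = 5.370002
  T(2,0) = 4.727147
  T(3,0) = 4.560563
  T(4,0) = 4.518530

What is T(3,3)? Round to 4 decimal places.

Richardson extrapolation on the trapezoidal column (denominator 4−1=3):
T(1,1) = 5.370002 + (5.370002 − 7.633590)/3 = 4.615473
T(2,1) = 4.727147 + (4.727147 − 5.370002)/3 = 4.512862
T(3,1) = 4.560563 + (4.560563 − 4.727147)/3 = 4.505035
T(2,2) = 4.512862 + (4.512862 − 4.615473)/15 = 4.506021
T(3,2) = 4.505035 + (4.505035 − 4.512862)/15 = 4.504513
T(3,3) = (64·4.504513 − 4.506021) / 63 = 4.504489

4.5045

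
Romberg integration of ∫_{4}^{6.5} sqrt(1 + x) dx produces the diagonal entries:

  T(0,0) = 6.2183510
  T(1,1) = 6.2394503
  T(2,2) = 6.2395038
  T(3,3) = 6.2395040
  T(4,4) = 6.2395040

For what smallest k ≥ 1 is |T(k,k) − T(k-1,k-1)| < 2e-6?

k = 3

|T(1,1) − T(0,0)| = 0.0210993 ≥ 2e-6
|T(2,2) − T(1,1)| = 0.0000535 ≥ 2e-6
|T(3,3) − T(2,2)| = 0.0000002 < 2e-6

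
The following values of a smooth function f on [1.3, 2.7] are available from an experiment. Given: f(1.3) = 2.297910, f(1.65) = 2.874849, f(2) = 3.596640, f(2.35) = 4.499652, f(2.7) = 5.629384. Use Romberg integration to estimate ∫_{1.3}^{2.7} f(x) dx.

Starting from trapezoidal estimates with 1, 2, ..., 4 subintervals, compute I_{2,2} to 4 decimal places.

I_{0,0} (trapezoid, 1 panel, h=1.4000): 5.549106
I_{1,0} (trapezoid, 2 panels, h=0.7000): 5.292201
I_{2,0} (trapezoid, 4 panels, h=0.3500): 5.227176
I_{1,1} = 5.292201 + (5.292201 − 5.549106)/3 = 5.206566
I_{2,1} = 5.227176 + (5.227176 − 5.292201)/3 = 5.205501
I_{2,2} = 5.205501 + (5.205501 − 5.206566)/15 = 5.205430

5.2054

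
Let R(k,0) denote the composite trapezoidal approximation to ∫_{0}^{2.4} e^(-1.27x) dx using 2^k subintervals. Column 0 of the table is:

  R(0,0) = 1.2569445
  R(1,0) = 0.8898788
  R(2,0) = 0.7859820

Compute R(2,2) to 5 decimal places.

0.75027

R(1,1) = 0.8898788 + (0.8898788 − 1.2569445)/3 = 0.7675236
R(2,1) = (4·0.7859820 − 0.8898788) / 3 = 0.7513497
R(2,2) = (16·0.7513497 − 0.7675236) / 15 = 0.7502714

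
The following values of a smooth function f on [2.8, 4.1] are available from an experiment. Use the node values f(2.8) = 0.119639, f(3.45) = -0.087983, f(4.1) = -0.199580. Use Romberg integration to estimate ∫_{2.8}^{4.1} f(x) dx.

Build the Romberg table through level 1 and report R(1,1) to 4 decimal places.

-0.0936

R(0,0) (trapezoid, 1 panel, h=1.3000): -0.051962
R(1,0) (trapezoid, 2 panels, h=0.6500): -0.083170
R(1,1) = -0.083170 + (-0.083170 − (-0.051962))/3 = -0.093573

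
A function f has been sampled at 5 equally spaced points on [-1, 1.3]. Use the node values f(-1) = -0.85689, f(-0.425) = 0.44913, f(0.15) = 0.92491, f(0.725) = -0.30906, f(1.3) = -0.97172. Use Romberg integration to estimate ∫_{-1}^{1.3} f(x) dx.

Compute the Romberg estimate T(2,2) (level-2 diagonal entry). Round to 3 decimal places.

0.071

T(0,0) (trapezoid, 1 panel, h=2.3000): -2.10290
T(1,0) (trapezoid, 2 panels, h=1.1500): 0.01220
T(2,0) (trapezoid, 4 panels, h=0.5750): 0.08664
T(1,1) = 0.01220 + (0.01220 − (-2.10290))/3 = 0.71723
T(2,1) = 0.08664 + (0.08664 − 0.01220)/3 = 0.11145
T(2,2) = 0.11145 + (0.11145 − 0.71723)/15 = 0.07106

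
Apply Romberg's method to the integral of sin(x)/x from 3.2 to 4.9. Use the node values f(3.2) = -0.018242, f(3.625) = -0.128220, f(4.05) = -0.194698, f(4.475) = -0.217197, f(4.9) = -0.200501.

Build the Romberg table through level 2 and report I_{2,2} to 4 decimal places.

-0.2818

I_{0,0} (trapezoid, 1 panel, h=1.7000): -0.185932
I_{1,0} (trapezoid, 2 panels, h=0.8500): -0.258459
I_{2,0} (trapezoid, 4 panels, h=0.4250): -0.276032
I_{1,1} = -0.258459 + (-0.258459 − (-0.185932))/3 = -0.282635
I_{2,1} = -0.276032 + (-0.276032 − (-0.258459))/3 = -0.281890
I_{2,2} = -0.281890 + (-0.281890 − (-0.282635))/15 = -0.281840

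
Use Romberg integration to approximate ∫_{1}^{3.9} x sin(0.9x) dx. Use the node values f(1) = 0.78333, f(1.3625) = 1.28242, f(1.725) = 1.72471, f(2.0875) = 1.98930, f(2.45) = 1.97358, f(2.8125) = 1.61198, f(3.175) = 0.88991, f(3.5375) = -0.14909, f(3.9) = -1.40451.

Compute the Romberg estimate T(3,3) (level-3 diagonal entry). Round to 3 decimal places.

T(0,0) (trapezoid, 1 panel, h=2.9000): -0.90071
T(1,0) (trapezoid, 2 panels, h=1.4500): 2.41134
T(2,0) (trapezoid, 4 panels, h=0.7250): 3.10127
T(3,0) (trapezoid, 8 panels, h=0.3625): 3.26693
T(1,1) = 2.41134 + (2.41134 − (-0.90071))/3 = 3.51536
T(2,1) = 3.10127 + (3.10127 − 2.41134)/3 = 3.33125
T(3,1) = 3.26693 + (3.26693 − 3.10127)/3 = 3.32215
T(2,2) = 3.33125 + (3.33125 − 3.51536)/15 = 3.31898
T(3,2) = 3.32215 + (3.32215 − 3.33125)/15 = 3.32154
T(3,3) = 3.32154 + (3.32154 − 3.31898)/63 = 3.32158

3.322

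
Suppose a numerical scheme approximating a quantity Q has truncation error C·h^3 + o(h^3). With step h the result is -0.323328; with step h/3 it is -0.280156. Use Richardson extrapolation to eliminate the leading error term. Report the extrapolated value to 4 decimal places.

-0.2785

Extrapolated value = (27·A(h/3) − A(h)) / (27 − 1)
= (27·(-0.280156) − (-0.323328)) / 26
= -7.240884 / 26 = -0.278496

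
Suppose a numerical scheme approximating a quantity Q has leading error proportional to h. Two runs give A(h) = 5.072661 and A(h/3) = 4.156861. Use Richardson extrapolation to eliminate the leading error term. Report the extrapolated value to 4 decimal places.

3.6990

The leading error scales as h; refining by a factor of 3 reduces it by 3^1 = 3.
Extrapolated value = (3·A(h/3) − A(h)) / (3 − 1)
= (3·4.156861 − 5.072661) / 2
= 7.397922 / 2 = 3.698961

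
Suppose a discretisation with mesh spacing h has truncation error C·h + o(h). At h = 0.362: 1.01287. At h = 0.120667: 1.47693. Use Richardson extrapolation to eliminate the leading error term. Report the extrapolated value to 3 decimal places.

Extrapolated value = (3·A(h/3) − A(h)) / (3 − 1)
= (3·1.47693 − 1.01287) / 2
= 3.41792 / 2 = 1.70896

1.709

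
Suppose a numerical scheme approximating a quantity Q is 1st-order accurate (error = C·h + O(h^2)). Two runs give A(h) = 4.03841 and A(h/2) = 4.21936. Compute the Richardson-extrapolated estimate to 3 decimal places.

The leading error scales as h; refining by a factor of 2 reduces it by 2^1 = 2.
Extrapolated value = (2·A(h/2) − A(h)) / (2 − 1)
= (2·4.21936 − 4.03841) / 1
= 4.40031 / 1 = 4.40031

4.400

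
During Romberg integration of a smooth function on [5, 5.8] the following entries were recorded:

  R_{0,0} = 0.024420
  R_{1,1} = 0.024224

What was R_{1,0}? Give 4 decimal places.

From R_{1,1} = (4·R_{1,0} − R_{0,0})/3, solve for R_{1,0}:
4·R_{1,0} = 3·0.024224 + 0.024420 = 0.097092
R_{1,0} = 0.024273

0.0243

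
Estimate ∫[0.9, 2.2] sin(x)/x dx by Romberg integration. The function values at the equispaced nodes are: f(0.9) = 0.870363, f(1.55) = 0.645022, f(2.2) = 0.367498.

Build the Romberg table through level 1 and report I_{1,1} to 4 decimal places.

I_{0,0} (trapezoid, 1 panel, h=1.3000): 0.804610
I_{1,0} (trapezoid, 2 panels, h=0.6500): 0.821569
I_{1,1} = 0.821569 + (0.821569 − 0.804610)/3 = 0.827222

0.8272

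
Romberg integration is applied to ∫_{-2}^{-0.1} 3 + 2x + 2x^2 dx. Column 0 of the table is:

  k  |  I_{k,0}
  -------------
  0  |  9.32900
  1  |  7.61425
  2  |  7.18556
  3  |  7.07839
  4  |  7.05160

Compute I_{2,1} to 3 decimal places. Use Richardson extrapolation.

I_{2,1} = 7.18556 + (7.18556 − 7.61425)/3 = 7.04266

7.043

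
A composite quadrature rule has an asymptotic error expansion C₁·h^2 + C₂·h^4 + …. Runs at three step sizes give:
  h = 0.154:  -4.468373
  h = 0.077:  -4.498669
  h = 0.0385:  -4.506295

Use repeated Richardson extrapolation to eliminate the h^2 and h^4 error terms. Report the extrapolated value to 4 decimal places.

-4.5088

First eliminate the h^2 term (factor 2^2 = 4):
  B₁ = (4·(-4.498669) − (-4.468373))/3 = -4.508768
  B₂ = (4·(-4.506295) − (-4.498669))/3 = -4.508837
Then eliminate the h^4 term (factor 2^4 = 16):
  (16·(-4.508837) − (-4.508768))/15 = -4.508842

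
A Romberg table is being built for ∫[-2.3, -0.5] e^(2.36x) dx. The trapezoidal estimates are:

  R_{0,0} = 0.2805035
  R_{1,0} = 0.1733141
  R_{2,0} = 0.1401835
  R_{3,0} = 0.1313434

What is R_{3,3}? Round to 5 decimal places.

R_{1,1} = 0.1733141 + (0.1733141 − 0.2805035)/3 = 0.1375843
R_{2,1} = (4·0.1401835 − 0.1733141) / 3 = 0.1291400
R_{3,1} = (4·0.1313434 − 0.1401835) / 3 = 0.1283967
R_{2,2} = 0.1291400 + (0.1291400 − 0.1375843)/15 = 0.1285770
R_{3,2} = 0.1283967 + (0.1283967 − 0.1291400)/15 = 0.1283471
R_{3,3} = 0.1283471 + (0.1283471 − 0.1285770)/63 = 0.1283435

0.12834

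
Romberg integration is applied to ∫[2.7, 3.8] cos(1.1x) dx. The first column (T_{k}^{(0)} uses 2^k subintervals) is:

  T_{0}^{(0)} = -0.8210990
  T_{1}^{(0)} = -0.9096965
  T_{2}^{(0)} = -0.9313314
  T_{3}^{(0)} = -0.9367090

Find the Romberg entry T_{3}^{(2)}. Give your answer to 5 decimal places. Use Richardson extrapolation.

-0.93850

Richardson extrapolation on the trapezoidal column (denominator 4−1=3):
T_{2}^{(1)} = -0.9313314 + (-0.9313314 − (-0.9096965))/3 = -0.9385430
T_{3}^{(1)} = (4·(-0.9367090) − (-0.9313314)) / 3 = -0.9385015
T_{3}^{(2)} = (16·(-0.9385015) − (-0.9385430)) / 15 = -0.9384987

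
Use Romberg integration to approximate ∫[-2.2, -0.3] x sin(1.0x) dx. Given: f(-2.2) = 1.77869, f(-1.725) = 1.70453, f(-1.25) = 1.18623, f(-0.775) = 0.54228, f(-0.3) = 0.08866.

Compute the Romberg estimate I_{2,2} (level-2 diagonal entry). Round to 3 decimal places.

I_{0,0} (trapezoid, 1 panel, h=1.9000): 1.77398
I_{1,0} (trapezoid, 2 panels, h=0.9500): 2.01391
I_{2,0} (trapezoid, 4 panels, h=0.4750): 2.07419
I_{1,1} = 2.01391 + (2.01391 − 1.77398)/3 = 2.09389
I_{2,1} = 2.07419 + (2.07419 − 2.01391)/3 = 2.09428
I_{2,2} = 2.09428 + (2.09428 − 2.09389)/15 = 2.09431

2.094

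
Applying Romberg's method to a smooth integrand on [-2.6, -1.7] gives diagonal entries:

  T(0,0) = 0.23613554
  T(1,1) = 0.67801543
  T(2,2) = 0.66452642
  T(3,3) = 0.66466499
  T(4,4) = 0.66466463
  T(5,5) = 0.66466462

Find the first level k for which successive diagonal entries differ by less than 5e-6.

|T(1,1) − T(0,0)| = 0.44187989 ≥ 5e-6
|T(2,2) − T(1,1)| = 0.01348901 ≥ 5e-6
|T(3,3) − T(2,2)| = 0.00013857 ≥ 5e-6
|T(4,4) − T(3,3)| = 0.00000036 < 5e-6

k = 4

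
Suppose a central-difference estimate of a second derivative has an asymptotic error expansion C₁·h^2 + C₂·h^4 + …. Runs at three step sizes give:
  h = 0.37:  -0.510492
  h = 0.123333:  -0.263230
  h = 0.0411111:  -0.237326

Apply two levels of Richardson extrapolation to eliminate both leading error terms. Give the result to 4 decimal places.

-0.2341

First eliminate the h^2 term (factor 3^2 = 9):
  B₁ = (9·(-0.263230) − (-0.510492))/8 = -0.232322
  B₂ = (9·(-0.237326) − (-0.263230))/8 = -0.234088
Then eliminate the h^4 term (factor 3^4 = 81):
  (81·(-0.234088) − (-0.232322))/80 = -0.234110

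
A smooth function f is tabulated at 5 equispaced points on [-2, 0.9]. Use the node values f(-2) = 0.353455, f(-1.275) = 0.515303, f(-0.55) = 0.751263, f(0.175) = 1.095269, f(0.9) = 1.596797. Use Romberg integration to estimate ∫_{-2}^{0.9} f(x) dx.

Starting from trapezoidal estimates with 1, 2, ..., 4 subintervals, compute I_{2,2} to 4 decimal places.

I_{0,0} (trapezoid, 1 panel, h=2.9000): 2.827865
I_{1,0} (trapezoid, 2 panels, h=1.4500): 2.503264
I_{2,0} (trapezoid, 4 panels, h=0.7250): 2.419297
I_{1,1} = 2.503264 + (2.503264 − 2.827865)/3 = 2.395064
I_{2,1} = 2.419297 + (2.419297 − 2.503264)/3 = 2.391308
I_{2,2} = 2.391308 + (2.391308 − 2.395064)/15 = 2.391058

2.3911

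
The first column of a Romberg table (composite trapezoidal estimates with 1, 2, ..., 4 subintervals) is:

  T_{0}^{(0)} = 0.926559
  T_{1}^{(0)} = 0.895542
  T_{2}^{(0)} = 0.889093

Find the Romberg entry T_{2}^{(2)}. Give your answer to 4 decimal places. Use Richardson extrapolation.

T_{1}^{(1)} = 0.895542 + (0.895542 − 0.926559)/3 = 0.885203
T_{2}^{(1)} = 0.889093 + (0.889093 − 0.895542)/3 = 0.886943
T_{2}^{(2)} = 0.886943 + (0.886943 − 0.885203)/15 = 0.887059

0.8871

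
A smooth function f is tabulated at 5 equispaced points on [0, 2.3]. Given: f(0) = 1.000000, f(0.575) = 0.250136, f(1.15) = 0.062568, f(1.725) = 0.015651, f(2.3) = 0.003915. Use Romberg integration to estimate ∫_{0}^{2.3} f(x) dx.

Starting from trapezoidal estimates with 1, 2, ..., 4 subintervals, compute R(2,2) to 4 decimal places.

R(0,0) (trapezoid, 1 panel, h=2.3000): 1.154502
R(1,0) (trapezoid, 2 panels, h=1.1500): 0.649204
R(2,0) (trapezoid, 4 panels, h=0.5750): 0.477430
R(1,1) = 0.649204 + (0.649204 − 1.154502)/3 = 0.480771
R(2,1) = 0.477430 + (0.477430 − 0.649204)/3 = 0.420172
R(2,2) = 0.420172 + (0.420172 − 0.480771)/15 = 0.416132

0.4161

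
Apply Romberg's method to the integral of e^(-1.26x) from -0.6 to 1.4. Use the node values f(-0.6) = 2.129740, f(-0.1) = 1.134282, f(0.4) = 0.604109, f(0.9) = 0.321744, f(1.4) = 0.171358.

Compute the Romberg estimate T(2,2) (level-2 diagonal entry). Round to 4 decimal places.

T(0,0) (trapezoid, 1 panel, h=2.0000): 2.301098
T(1,0) (trapezoid, 2 panels, h=1.0000): 1.754658
T(2,0) (trapezoid, 4 panels, h=0.5000): 1.605342
T(1,1) = 1.754658 + (1.754658 − 2.301098)/3 = 1.572511
T(2,1) = 1.605342 + (1.605342 − 1.754658)/3 = 1.555570
T(2,2) = 1.555570 + (1.555570 − 1.572511)/15 = 1.554441

1.5544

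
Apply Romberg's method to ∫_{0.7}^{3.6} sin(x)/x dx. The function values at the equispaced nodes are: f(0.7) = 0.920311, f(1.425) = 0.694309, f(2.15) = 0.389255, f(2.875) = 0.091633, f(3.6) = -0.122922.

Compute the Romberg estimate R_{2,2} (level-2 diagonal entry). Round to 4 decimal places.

R_{0,0} (trapezoid, 1 panel, h=2.9000): 1.156214
R_{1,0} (trapezoid, 2 panels, h=1.4500): 1.142527
R_{2,0} (trapezoid, 4 panels, h=0.7250): 1.141071
R_{1,1} = 1.142527 + (1.142527 − 1.156214)/3 = 1.137965
R_{2,1} = 1.141071 + (1.141071 − 1.142527)/3 = 1.140586
R_{2,2} = 1.140586 + (1.140586 − 1.137965)/15 = 1.140761

1.1408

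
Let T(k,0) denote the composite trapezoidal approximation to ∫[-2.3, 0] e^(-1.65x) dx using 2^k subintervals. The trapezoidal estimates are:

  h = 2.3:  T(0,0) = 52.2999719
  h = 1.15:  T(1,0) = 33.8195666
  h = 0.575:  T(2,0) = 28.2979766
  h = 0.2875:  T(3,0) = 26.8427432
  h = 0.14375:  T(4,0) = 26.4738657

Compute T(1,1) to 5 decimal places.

Richardson extrapolation on the trapezoidal column (denominator 4−1=3):
T(1,1) = 33.8195666 + (33.8195666 − 52.2999719)/3 = 27.6594315

27.65943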